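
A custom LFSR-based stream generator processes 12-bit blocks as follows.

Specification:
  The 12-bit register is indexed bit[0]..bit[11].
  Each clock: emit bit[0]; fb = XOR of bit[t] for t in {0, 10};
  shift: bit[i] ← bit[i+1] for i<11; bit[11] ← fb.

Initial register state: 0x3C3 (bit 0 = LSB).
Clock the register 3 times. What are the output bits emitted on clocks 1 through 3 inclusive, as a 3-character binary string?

110

reg_0 = 0x3C3
clock 1: out=1, reg = 0x9E1
clock 2: out=1, reg = 0xCF0
clock 3: out=0, reg = 0xE78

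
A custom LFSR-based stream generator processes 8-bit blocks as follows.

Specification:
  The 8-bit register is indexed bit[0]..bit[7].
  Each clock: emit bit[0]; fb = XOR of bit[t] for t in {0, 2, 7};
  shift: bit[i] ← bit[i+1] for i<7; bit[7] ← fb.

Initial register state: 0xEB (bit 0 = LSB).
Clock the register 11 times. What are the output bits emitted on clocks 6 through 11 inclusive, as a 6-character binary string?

reg_0 = 0xEB
clock 1: out=1, reg = 0x75
clock 2: out=1, reg = 0x3A
clock 3: out=0, reg = 0x1D
clock 4: out=1, reg = 0x0E
clock 5: out=0, reg = 0x87
clock 6: out=1, reg = 0xC3
clock 7: out=1, reg = 0x61
clock 8: out=1, reg = 0xB0
clock 9: out=0, reg = 0xD8
clock 10: out=0, reg = 0xEC
clock 11: out=0, reg = 0x76

111000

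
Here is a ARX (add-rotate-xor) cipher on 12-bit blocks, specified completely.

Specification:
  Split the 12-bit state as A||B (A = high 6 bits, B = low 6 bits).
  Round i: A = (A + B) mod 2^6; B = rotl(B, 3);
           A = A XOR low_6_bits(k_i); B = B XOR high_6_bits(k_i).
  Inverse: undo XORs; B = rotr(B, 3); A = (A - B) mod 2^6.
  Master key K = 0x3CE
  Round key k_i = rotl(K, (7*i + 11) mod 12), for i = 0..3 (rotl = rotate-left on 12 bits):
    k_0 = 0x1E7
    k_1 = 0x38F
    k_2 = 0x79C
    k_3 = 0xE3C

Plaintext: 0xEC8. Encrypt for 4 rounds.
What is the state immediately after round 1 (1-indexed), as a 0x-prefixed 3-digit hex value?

0x906

s_0 = plaintext = 0xEC8
s_1 = Round(s_0, k_0) = 0x906
s_2 = Round(s_1, k_1) = 0x97E
s_3 = Round(s_2, k_2) = 0xFE9
s_4 = Round(s_3, k_3) = 0x535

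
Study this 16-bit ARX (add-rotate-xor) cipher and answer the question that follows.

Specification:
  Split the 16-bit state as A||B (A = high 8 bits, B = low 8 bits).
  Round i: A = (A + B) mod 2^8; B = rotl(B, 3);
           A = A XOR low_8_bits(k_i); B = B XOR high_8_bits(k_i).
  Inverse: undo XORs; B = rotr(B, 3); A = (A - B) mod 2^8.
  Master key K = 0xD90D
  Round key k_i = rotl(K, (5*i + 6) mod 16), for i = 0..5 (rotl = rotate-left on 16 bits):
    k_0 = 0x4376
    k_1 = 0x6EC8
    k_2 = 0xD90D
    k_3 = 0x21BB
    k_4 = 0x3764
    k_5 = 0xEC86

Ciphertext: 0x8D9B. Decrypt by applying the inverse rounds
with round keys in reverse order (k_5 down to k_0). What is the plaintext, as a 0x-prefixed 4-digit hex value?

0x5F9C

s_0 = ciphertext = 0x8D9B
s_1 = InvRound(s_0, k_5) = 0x1DEE
s_2 = InvRound(s_1, k_4) = 0x3E3B
s_3 = InvRound(s_2, k_3) = 0x4243
s_4 = InvRound(s_3, k_2) = 0xFC53
s_5 = InvRound(s_4, k_1) = 0x8DA7
s_6 = InvRound(s_5, k_0) = 0x5F9C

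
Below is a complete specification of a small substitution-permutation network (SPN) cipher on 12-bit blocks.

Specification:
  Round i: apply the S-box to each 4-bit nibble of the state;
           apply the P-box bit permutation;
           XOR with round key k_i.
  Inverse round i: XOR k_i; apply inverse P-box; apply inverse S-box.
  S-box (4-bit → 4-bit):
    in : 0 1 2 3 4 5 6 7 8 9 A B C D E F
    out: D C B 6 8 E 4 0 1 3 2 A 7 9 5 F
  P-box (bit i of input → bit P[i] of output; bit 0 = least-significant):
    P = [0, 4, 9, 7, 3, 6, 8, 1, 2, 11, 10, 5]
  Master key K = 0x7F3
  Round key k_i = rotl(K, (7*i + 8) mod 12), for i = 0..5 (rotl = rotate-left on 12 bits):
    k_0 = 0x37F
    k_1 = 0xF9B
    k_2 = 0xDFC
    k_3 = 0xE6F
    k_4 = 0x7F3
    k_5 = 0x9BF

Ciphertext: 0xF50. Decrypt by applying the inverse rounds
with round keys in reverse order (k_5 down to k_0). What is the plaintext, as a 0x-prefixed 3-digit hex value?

0xE74

s_0 = ciphertext = 0xF50
s_1 = InvRound(s_0, k_5) = 0x020
s_2 = InvRound(s_1, k_4) = 0x65F
s_3 = InvRound(s_2, k_3) = 0xB7A
s_4 = InvRound(s_3, k_2) = 0xE41
s_5 = InvRound(s_4, k_1) = 0x7FB
s_6 = InvRound(s_5, k_0) = 0xE74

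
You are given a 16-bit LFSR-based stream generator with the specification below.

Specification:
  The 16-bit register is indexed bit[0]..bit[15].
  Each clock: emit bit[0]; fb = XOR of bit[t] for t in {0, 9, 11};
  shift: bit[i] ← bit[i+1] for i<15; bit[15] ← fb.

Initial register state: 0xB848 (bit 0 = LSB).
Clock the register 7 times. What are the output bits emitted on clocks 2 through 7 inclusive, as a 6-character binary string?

reg_0 = 0xB848
clock 1: out=0, reg = 0xDC24
clock 2: out=0, reg = 0xEE12
clock 3: out=0, reg = 0x7709
clock 4: out=1, reg = 0x3B84
clock 5: out=0, reg = 0x1DC2
clock 6: out=0, reg = 0x8EE1
clock 7: out=1, reg = 0xC770

001001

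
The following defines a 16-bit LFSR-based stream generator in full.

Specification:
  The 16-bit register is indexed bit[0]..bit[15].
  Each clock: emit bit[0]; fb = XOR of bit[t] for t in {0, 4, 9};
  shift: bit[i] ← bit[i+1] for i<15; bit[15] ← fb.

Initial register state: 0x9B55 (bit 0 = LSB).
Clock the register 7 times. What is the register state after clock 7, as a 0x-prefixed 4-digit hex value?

reg_0 = 0x9B55
clock 1: out=1, reg = 0xCDAA
clock 2: out=0, reg = 0x66D5
clock 3: out=1, reg = 0xB36A
clock 4: out=0, reg = 0xD9B5
clock 5: out=1, reg = 0x6CDA
clock 6: out=0, reg = 0xB66D
clock 7: out=1, reg = 0x5B36

0x5B36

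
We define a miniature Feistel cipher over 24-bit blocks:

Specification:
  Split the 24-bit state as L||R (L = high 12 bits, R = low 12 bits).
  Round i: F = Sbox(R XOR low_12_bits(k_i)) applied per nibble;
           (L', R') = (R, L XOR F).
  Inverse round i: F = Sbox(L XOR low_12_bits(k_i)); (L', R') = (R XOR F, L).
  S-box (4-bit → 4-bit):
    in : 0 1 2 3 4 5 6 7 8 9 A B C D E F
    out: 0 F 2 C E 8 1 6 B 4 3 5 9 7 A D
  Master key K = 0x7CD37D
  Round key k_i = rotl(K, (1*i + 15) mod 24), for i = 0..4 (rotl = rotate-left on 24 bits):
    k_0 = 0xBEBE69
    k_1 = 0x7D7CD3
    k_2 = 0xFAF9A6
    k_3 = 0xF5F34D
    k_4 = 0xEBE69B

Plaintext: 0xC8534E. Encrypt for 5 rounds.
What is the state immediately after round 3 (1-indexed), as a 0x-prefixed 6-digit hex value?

0x52E218

s_0 = plaintext = 0xC8534E
s_1 = Round(s_0, k_0) = 0x34EBA3
s_2 = Round(s_1, k_1) = 0xBA352E
s_3 = Round(s_2, k_2) = 0x52E218
s_4 = Round(s_3, k_3) = 0x218AA6
s_5 = Round(s_4, k_4) = 0xAA6BDF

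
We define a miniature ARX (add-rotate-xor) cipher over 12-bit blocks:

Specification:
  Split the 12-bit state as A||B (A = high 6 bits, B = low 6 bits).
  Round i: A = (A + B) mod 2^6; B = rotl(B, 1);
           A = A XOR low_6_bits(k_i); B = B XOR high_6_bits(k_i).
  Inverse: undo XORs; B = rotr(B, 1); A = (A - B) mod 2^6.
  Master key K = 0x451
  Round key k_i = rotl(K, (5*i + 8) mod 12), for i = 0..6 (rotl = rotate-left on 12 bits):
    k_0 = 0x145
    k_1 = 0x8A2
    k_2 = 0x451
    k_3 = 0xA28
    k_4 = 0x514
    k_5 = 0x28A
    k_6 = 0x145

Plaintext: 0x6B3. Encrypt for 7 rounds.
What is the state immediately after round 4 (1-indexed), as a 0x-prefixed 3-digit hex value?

0xD14

s_0 = plaintext = 0x6B3
s_1 = Round(s_0, k_0) = 0x222
s_2 = Round(s_1, k_1) = 0x227
s_3 = Round(s_2, k_2) = 0xF9E
s_4 = Round(s_3, k_3) = 0xD14
s_5 = Round(s_4, k_4) = 0x73C
s_6 = Round(s_5, k_5) = 0x4B3
s_7 = Round(s_6, k_6) = 0x022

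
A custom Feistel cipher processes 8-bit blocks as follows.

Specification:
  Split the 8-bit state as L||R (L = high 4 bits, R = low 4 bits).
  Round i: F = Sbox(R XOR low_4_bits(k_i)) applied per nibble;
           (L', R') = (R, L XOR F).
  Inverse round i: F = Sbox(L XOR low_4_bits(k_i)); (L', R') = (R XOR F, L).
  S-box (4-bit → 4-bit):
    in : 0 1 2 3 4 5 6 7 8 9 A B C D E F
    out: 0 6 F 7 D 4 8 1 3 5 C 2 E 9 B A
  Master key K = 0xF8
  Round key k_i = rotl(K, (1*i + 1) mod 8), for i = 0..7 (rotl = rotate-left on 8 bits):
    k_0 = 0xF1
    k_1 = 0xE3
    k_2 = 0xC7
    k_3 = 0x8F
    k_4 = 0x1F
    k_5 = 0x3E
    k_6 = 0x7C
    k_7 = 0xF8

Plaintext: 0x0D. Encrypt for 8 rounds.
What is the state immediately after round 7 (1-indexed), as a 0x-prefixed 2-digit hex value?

s_0 = plaintext = 0x0D
s_1 = Round(s_0, k_0) = 0xDE
s_2 = Round(s_1, k_1) = 0xE4
s_3 = Round(s_2, k_2) = 0x49
s_4 = Round(s_3, k_3) = 0x9C
s_5 = Round(s_4, k_4) = 0xCE
s_6 = Round(s_5, k_5) = 0xEC
s_7 = Round(s_6, k_6) = 0xCE
s_8 = Round(s_7, k_7) = 0xE4

0xCE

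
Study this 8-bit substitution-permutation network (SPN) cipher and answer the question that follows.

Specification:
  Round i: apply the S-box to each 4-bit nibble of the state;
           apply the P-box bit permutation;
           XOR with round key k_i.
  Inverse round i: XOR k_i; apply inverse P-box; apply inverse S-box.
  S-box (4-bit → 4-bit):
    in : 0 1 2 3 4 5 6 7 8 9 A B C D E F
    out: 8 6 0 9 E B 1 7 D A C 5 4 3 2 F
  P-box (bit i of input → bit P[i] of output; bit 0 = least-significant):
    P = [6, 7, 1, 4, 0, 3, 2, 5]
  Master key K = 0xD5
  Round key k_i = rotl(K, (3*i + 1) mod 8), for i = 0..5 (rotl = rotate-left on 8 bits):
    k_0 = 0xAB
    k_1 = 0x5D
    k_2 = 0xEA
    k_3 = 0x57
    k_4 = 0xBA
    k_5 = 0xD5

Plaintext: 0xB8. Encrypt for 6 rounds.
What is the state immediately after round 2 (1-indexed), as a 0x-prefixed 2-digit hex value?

0x72

s_0 = plaintext = 0xB8
s_1 = Round(s_0, k_0) = 0xFC
s_2 = Round(s_1, k_1) = 0x72
s_3 = Round(s_2, k_2) = 0xE7
s_4 = Round(s_3, k_3) = 0x9D
s_5 = Round(s_4, k_4) = 0x52
s_6 = Round(s_5, k_5) = 0xFC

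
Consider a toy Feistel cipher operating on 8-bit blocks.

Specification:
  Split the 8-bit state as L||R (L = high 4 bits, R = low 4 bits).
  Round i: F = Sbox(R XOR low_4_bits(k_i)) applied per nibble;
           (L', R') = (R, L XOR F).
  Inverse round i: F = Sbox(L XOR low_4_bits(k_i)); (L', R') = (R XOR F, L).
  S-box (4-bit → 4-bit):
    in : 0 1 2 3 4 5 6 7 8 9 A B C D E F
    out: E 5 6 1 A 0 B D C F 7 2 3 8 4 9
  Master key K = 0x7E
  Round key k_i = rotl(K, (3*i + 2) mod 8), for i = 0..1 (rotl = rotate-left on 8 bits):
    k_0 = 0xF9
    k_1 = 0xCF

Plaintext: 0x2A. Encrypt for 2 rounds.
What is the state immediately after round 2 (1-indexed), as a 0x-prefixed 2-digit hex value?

0x39

s_0 = plaintext = 0x2A
s_1 = Round(s_0, k_0) = 0xA3
s_2 = Round(s_1, k_1) = 0x39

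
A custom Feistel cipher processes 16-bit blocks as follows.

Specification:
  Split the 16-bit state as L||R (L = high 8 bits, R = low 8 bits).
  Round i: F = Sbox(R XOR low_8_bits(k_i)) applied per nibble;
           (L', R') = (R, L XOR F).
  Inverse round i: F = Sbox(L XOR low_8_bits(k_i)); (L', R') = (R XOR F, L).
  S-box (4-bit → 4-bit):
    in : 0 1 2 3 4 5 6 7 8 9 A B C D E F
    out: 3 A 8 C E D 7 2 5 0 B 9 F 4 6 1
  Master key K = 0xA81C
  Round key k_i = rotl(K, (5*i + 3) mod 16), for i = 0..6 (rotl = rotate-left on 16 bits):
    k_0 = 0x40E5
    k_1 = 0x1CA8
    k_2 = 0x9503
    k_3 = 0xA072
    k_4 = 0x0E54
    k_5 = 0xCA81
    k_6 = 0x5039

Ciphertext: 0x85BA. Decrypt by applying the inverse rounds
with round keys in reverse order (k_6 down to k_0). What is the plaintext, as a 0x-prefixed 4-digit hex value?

0x41C8

s_0 = ciphertext = 0x85BA
s_1 = InvRound(s_0, k_6) = 0x2585
s_2 = InvRound(s_1, k_5) = 0x3B25
s_3 = InvRound(s_2, k_4) = 0x543B
s_4 = InvRound(s_3, k_3) = 0xBC54
s_5 = InvRound(s_4, k_2) = 0xC5BC
s_6 = InvRound(s_5, k_1) = 0xC8C5
s_7 = InvRound(s_6, k_0) = 0x41C8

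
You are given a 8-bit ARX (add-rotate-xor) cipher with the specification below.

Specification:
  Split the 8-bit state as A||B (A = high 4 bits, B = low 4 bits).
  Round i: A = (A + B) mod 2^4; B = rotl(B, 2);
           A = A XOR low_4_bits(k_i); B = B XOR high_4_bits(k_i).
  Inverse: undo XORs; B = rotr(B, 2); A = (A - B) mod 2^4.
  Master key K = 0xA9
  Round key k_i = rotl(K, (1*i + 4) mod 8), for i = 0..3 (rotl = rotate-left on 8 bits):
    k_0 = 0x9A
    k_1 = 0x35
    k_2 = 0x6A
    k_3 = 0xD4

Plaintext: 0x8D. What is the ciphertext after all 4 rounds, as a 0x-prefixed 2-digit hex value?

s_0 = plaintext = 0x8D
s_1 = Round(s_0, k_0) = 0xFE
s_2 = Round(s_1, k_1) = 0x88
s_3 = Round(s_2, k_2) = 0xA4
s_4 = Round(s_3, k_3) = 0xAC

0xAC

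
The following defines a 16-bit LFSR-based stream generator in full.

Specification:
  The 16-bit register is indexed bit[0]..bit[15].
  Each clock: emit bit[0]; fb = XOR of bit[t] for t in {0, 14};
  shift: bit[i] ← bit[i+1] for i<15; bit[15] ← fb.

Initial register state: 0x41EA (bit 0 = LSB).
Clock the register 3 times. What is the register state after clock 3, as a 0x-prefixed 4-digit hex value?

0xE83D

reg_0 = 0x41EA
clock 1: out=0, reg = 0xA0F5
clock 2: out=1, reg = 0xD07A
clock 3: out=0, reg = 0xE83D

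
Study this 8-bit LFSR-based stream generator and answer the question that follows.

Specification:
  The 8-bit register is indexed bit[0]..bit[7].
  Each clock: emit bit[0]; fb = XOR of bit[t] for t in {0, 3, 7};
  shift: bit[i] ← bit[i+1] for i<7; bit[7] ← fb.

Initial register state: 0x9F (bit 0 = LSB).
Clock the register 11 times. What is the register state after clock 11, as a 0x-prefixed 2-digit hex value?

0x0B

reg_0 = 0x9F
clock 1: out=1, reg = 0xCF
clock 2: out=1, reg = 0xE7
clock 3: out=1, reg = 0x73
clock 4: out=1, reg = 0xB9
clock 5: out=1, reg = 0xDC
clock 6: out=0, reg = 0x6E
clock 7: out=0, reg = 0xB7
clock 8: out=1, reg = 0x5B
clock 9: out=1, reg = 0x2D
clock 10: out=1, reg = 0x16
clock 11: out=0, reg = 0x0B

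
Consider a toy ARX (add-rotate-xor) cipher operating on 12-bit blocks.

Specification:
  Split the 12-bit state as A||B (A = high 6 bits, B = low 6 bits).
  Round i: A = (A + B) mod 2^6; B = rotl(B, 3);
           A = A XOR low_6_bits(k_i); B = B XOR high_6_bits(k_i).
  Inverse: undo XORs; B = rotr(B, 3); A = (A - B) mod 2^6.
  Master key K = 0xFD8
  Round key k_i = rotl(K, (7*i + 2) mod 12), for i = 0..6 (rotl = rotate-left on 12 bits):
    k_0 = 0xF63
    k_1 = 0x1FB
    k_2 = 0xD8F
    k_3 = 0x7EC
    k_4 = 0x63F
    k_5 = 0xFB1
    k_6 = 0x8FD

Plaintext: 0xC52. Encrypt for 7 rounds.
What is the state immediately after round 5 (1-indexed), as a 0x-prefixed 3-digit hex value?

s_0 = plaintext = 0xC52
s_1 = Round(s_0, k_0) = 0x82F
s_2 = Round(s_1, k_1) = 0xD3A
s_3 = Round(s_2, k_2) = 0x861
s_4 = Round(s_3, k_3) = 0xB93
s_5 = Round(s_4, k_4) = 0xF82
s_6 = Round(s_5, k_5) = 0xC6E
s_7 = Round(s_6, k_6) = 0x896

0xF82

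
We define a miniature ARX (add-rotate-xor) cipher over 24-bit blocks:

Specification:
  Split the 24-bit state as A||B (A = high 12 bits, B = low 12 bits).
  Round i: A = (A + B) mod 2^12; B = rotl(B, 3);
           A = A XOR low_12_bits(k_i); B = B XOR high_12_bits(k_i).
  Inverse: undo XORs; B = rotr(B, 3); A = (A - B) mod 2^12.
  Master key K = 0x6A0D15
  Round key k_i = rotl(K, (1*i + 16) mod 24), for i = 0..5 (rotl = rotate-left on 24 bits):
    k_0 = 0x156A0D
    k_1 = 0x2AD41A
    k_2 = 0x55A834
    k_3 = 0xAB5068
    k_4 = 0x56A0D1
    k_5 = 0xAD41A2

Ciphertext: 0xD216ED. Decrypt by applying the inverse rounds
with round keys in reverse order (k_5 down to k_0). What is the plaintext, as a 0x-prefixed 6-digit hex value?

s_0 = ciphertext = 0xD216ED
s_1 = InvRound(s_0, k_5) = 0x8FC387
s_2 = InvRound(s_1, k_4) = 0xD50ADD
s_3 = InvRound(s_2, k_3) = 0xD2B00D
s_4 = InvRound(s_3, k_2) = 0x675EAA
s_5 = InvRound(s_4, k_1) = 0x2EFF80
s_6 = InvRound(s_5, k_0) = 0xB08DDA

0xB08DDA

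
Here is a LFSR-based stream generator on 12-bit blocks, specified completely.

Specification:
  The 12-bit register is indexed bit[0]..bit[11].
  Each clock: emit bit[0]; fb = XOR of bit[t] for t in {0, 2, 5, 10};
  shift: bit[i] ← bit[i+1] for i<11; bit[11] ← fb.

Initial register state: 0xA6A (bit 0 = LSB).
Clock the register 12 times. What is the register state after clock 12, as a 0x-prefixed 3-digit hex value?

0x1F5

reg_0 = 0xA6A
clock 1: out=0, reg = 0xD35
clock 2: out=1, reg = 0x69A
clock 3: out=0, reg = 0xB4D
clock 4: out=1, reg = 0x5A6
clock 5: out=0, reg = 0xAD3
clock 6: out=1, reg = 0xD69
clock 7: out=1, reg = 0xEB4
clock 8: out=0, reg = 0xF5A
clock 9: out=0, reg = 0xFAD
clock 10: out=1, reg = 0x7D6
clock 11: out=0, reg = 0x3EB
clock 12: out=1, reg = 0x1F5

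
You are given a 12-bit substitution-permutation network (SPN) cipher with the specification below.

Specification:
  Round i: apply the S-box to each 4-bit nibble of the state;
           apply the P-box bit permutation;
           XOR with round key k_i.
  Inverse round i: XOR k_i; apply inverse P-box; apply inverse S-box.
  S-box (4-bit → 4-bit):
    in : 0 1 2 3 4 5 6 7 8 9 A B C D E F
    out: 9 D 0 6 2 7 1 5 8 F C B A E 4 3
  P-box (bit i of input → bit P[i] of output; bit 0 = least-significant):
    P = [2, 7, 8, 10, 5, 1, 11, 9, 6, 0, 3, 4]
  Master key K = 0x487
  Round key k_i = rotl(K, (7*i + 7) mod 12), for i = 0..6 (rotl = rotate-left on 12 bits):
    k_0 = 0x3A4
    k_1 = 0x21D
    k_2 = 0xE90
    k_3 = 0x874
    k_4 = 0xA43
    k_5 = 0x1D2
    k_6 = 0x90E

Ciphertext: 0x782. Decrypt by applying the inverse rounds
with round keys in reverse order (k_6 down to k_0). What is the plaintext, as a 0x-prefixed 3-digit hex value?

s_0 = ciphertext = 0x782
s_1 = InvRound(s_0, k_6) = 0xEAB
s_2 = InvRound(s_1, k_5) = 0x91A
s_3 = InvRound(s_2, k_4) = 0x98E
s_4 = InvRound(s_3, k_3) = 0x1F3
s_5 = InvRound(s_4, k_2) = 0xF9A
s_6 = InvRound(s_5, k_1) = 0x439
s_7 = InvRound(s_6, k_0) = 0xD89

0xD89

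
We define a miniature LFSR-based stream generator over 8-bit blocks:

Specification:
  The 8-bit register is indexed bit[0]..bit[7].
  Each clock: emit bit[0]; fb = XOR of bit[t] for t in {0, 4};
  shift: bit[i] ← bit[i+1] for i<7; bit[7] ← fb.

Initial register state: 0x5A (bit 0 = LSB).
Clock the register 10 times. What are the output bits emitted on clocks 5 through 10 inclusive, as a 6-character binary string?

101011

reg_0 = 0x5A
clock 1: out=0, reg = 0xAD
clock 2: out=1, reg = 0xD6
clock 3: out=0, reg = 0xEB
clock 4: out=1, reg = 0xF5
clock 5: out=1, reg = 0x7A
clock 6: out=0, reg = 0xBD
clock 7: out=1, reg = 0x5E
clock 8: out=0, reg = 0xAF
clock 9: out=1, reg = 0xD7
clock 10: out=1, reg = 0x6B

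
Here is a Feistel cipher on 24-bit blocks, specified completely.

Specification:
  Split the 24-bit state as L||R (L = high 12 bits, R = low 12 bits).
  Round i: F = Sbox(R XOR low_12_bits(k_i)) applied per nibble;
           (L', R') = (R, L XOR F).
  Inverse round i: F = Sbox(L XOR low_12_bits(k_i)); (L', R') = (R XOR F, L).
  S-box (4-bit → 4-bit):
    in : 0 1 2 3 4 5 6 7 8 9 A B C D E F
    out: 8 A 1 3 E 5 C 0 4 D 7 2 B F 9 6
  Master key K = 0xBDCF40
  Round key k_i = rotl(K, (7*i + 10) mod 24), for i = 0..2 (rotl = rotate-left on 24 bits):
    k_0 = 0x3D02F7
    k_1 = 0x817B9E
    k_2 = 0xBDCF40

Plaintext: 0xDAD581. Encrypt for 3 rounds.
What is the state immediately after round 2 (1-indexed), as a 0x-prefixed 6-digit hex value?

s_0 = plaintext = 0xDAD581
s_1 = Round(s_0, k_0) = 0x581DA1
s_2 = Round(s_1, k_1) = 0xDA19B7
s_3 = Round(s_2, k_2) = 0x9B71C1

0xDA19B7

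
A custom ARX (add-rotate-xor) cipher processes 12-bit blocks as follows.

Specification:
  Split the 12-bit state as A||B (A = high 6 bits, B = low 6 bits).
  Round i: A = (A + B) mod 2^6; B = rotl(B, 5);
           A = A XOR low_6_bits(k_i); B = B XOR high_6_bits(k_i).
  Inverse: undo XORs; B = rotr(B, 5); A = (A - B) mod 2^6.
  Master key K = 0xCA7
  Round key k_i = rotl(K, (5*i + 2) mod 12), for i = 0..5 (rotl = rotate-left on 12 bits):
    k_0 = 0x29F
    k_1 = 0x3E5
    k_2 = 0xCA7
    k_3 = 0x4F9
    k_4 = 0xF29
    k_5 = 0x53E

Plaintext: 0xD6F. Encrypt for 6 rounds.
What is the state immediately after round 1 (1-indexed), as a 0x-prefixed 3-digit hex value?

s_0 = plaintext = 0xD6F
s_1 = Round(s_0, k_0) = 0xEFD
s_2 = Round(s_1, k_1) = 0x771
s_3 = Round(s_2, k_2) = 0xA4A
s_4 = Round(s_3, k_3) = 0x296
s_5 = Round(s_4, k_4) = 0x277
s_6 = Round(s_5, k_5) = 0xFAF

0xEFD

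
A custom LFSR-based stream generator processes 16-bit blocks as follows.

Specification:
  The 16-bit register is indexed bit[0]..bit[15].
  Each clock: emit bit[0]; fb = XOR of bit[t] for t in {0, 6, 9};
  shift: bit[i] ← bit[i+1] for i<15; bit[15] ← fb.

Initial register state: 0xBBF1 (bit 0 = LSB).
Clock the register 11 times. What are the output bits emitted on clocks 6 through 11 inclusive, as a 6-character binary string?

reg_0 = 0xBBF1
clock 1: out=1, reg = 0xDDF8
clock 2: out=0, reg = 0xEEFC
clock 3: out=0, reg = 0x777E
clock 4: out=0, reg = 0x3BBF
clock 5: out=1, reg = 0x1DDF
clock 6: out=1, reg = 0x0EEF
clock 7: out=1, reg = 0x8777
clock 8: out=1, reg = 0xC3BB
clock 9: out=1, reg = 0x61DD
clock 10: out=1, reg = 0x30EE
clock 11: out=0, reg = 0x9877

111110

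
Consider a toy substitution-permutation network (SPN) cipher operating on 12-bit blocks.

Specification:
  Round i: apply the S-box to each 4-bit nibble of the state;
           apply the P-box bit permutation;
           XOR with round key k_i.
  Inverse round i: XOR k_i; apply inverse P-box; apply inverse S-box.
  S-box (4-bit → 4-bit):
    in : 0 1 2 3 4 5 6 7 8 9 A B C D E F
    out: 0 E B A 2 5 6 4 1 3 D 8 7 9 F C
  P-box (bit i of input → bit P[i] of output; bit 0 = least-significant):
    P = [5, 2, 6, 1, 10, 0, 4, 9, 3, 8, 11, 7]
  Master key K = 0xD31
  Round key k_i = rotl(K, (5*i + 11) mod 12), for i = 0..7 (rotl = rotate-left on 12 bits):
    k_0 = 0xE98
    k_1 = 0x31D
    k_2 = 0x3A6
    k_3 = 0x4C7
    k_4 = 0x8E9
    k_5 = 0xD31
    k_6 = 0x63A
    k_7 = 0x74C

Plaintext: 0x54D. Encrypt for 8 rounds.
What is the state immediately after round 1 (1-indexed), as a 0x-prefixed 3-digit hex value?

s_0 = plaintext = 0x54D
s_1 = Round(s_0, k_0) = 0x6B3
s_2 = Round(s_1, k_1) = 0x81B
s_3 = Round(s_2, k_2) = 0x1BD
s_4 = Round(s_3, k_3) = 0xF65
s_5 = Round(s_4, k_4) = 0x018
s_6 = Round(s_5, k_5) = 0xF00
s_7 = Round(s_6, k_6) = 0xEBA
s_8 = Round(s_7, k_7) = 0xCA6

0x6B3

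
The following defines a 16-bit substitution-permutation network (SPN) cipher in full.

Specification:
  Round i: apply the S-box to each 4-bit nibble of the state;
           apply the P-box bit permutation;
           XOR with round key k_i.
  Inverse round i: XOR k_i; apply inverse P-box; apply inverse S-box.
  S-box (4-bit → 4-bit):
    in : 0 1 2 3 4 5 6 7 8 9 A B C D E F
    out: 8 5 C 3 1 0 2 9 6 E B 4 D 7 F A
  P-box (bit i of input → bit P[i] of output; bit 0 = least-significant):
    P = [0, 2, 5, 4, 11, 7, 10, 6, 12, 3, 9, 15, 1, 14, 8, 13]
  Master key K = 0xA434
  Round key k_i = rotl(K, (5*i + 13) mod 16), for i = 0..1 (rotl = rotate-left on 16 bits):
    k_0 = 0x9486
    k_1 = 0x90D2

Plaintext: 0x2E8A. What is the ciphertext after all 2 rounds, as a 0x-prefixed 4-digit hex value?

0xADFA

s_0 = plaintext = 0x2E8A
s_1 = Round(s_0, k_0) = 0x231B
s_2 = Round(s_1, k_1) = 0xADFA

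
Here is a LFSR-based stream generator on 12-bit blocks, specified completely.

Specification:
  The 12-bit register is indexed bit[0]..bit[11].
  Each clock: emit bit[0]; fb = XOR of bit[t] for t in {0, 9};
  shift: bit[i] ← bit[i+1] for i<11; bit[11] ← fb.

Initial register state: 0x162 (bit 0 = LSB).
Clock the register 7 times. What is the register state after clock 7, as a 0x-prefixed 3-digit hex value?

0xE42

reg_0 = 0x162
clock 1: out=0, reg = 0x0B1
clock 2: out=1, reg = 0x858
clock 3: out=0, reg = 0x42C
clock 4: out=0, reg = 0x216
clock 5: out=0, reg = 0x90B
clock 6: out=1, reg = 0xC85
clock 7: out=1, reg = 0xE42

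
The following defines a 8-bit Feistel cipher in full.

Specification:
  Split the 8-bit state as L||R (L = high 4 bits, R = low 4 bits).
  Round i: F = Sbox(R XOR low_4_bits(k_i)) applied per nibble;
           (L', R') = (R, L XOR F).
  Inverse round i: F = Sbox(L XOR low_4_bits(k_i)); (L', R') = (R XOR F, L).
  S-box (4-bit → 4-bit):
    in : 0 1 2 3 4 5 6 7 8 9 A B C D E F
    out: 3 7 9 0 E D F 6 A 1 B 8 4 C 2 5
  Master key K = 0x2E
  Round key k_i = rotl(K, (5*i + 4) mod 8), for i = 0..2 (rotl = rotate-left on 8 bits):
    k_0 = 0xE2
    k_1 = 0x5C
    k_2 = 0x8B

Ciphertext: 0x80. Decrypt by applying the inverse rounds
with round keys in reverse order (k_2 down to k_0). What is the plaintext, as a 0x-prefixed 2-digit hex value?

0x2C

s_0 = ciphertext = 0x80
s_1 = InvRound(s_0, k_2) = 0x08
s_2 = InvRound(s_1, k_1) = 0xC0
s_3 = InvRound(s_2, k_0) = 0x2C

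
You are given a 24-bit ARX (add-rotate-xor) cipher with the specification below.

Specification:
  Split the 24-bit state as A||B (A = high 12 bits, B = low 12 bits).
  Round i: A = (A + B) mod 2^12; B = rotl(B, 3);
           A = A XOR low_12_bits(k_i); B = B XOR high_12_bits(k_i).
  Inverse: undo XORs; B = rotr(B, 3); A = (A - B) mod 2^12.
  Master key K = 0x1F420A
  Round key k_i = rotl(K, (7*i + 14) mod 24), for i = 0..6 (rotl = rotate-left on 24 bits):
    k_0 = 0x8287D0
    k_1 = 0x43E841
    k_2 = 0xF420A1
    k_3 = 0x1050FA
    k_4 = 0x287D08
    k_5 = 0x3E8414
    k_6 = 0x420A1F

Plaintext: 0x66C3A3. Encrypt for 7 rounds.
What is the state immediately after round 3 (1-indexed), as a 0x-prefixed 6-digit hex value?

0x9A42E4

s_0 = plaintext = 0x66C3A3
s_1 = Round(s_0, k_0) = 0xDDF531
s_2 = Round(s_1, k_1) = 0xB51DB4
s_3 = Round(s_2, k_2) = 0x9A42E4
s_4 = Round(s_3, k_3) = 0xC72624
s_5 = Round(s_4, k_4) = 0xF9E3A4
s_6 = Round(s_5, k_5) = 0x756EC9
s_7 = Round(s_6, k_6) = 0xC0026F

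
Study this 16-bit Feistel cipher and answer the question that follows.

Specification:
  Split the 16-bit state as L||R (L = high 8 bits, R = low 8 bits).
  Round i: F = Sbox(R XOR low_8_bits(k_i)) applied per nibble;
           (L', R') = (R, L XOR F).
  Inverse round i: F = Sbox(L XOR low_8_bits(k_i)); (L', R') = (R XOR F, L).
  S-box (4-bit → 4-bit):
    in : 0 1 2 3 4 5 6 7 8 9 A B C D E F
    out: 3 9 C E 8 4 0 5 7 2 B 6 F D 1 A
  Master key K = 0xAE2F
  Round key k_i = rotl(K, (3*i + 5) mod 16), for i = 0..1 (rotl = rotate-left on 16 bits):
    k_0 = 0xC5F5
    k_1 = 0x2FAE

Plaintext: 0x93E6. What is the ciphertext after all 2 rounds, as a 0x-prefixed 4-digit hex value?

s_0 = plaintext = 0x93E6
s_1 = Round(s_0, k_0) = 0xE60D
s_2 = Round(s_1, k_1) = 0x0D58

0x0D58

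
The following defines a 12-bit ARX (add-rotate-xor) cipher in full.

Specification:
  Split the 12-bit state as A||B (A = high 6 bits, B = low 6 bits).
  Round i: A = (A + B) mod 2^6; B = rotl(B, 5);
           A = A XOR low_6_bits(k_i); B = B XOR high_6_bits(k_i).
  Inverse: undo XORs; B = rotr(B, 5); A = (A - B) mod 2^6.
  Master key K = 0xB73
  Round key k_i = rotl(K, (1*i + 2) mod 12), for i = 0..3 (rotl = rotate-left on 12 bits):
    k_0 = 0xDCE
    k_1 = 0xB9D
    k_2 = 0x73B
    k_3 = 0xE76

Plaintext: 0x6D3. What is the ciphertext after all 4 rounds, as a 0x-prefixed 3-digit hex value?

0x76F

s_0 = plaintext = 0x6D3
s_1 = Round(s_0, k_0) = 0x81E
s_2 = Round(s_1, k_1) = 0x8E1
s_3 = Round(s_2, k_2) = 0xFEC
s_4 = Round(s_3, k_3) = 0x76F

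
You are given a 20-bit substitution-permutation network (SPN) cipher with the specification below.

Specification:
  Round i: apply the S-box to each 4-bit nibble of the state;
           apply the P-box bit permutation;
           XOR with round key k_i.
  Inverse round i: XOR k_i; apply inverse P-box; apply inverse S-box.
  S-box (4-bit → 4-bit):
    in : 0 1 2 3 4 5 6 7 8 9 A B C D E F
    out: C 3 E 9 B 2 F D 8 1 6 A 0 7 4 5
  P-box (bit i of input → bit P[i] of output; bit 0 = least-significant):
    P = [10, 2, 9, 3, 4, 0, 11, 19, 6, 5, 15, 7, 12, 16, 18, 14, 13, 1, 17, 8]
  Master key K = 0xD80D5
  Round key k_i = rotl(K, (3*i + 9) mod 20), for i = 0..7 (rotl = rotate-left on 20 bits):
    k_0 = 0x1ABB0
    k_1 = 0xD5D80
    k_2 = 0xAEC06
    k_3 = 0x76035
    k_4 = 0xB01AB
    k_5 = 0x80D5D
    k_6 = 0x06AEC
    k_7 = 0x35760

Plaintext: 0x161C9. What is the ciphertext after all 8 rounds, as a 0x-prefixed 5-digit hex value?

s_0 = plaintext = 0x161C9
s_1 = Round(s_0, k_0) = 0x4DFD2
s_2 = Round(s_1, k_1) = 0x8E6DF
s_3 = Round(s_2, k_2) = 0xE63F7
s_4 = Round(s_3, k_3) = 0x03EED
s_5 = Round(s_4, k_4) = 0x9DEAF
s_6 = Round(s_5, k_5) = 0xDB35C
s_7 = Round(s_6, k_6) = 0x30A2F
s_8 = Round(s_7, k_7) = 0xFB841

0xFB841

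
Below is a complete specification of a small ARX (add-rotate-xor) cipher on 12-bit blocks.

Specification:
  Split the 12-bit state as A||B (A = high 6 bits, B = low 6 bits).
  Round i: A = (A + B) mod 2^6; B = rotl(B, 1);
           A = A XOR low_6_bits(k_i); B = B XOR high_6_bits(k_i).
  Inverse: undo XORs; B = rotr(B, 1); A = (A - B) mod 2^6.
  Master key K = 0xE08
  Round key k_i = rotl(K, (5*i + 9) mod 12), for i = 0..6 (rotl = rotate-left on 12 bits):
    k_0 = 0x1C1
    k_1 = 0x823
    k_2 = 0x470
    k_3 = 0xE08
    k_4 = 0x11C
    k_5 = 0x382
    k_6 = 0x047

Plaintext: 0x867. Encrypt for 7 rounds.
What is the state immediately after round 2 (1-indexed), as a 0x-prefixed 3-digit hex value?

s_0 = plaintext = 0x867
s_1 = Round(s_0, k_0) = 0x248
s_2 = Round(s_1, k_1) = 0xCB0
s_3 = Round(s_2, k_2) = 0x4B0
s_4 = Round(s_3, k_3) = 0x299
s_5 = Round(s_4, k_4) = 0xFF6
s_6 = Round(s_5, k_5) = 0xDE3
s_7 = Round(s_6, k_6) = 0x746

0xCB0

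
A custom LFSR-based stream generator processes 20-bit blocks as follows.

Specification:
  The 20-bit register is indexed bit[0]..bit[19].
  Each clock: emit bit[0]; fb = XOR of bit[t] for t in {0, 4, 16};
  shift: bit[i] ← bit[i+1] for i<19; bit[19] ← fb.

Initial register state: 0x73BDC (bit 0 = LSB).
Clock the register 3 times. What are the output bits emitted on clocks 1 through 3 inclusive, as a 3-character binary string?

reg_0 = 0x73BDC
clock 1: out=0, reg = 0x39DEE
clock 2: out=0, reg = 0x9CEF7
clock 3: out=1, reg = 0xCE77B

001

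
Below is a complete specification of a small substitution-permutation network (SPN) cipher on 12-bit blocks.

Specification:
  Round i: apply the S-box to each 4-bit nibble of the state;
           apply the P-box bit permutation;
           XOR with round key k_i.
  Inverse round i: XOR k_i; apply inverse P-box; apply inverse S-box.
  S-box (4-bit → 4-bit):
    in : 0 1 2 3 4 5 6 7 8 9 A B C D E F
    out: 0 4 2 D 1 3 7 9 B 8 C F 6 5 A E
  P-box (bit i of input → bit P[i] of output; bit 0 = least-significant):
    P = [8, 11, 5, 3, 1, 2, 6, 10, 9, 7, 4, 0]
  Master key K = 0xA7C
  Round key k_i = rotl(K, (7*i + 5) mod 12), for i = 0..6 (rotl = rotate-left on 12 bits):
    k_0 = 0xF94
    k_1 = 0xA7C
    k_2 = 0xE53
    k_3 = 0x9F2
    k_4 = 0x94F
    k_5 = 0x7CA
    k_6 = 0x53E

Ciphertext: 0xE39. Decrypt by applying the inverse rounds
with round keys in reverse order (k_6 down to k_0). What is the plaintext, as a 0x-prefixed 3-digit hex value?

s_0 = ciphertext = 0xE39
s_1 = InvRound(s_0, k_6) = 0x755
s_2 = InvRound(s_1, k_5) = 0xF59
s_3 = InvRound(s_2, k_4) = 0xD80
s_4 = InvRound(s_3, k_3) = 0x131
s_5 = InvRound(s_4, k_2) = 0x436
s_6 = InvRound(s_5, k_1) = 0x43E
s_7 = InvRound(s_6, k_0) = 0x54B

0x54B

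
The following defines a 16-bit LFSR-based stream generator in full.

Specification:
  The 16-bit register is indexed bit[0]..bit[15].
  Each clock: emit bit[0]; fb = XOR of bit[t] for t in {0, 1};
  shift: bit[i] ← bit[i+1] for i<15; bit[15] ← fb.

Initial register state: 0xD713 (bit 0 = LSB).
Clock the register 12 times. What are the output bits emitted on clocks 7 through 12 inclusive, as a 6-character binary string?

001110

reg_0 = 0xD713
clock 1: out=1, reg = 0x6B89
clock 2: out=1, reg = 0xB5C4
clock 3: out=0, reg = 0x5AE2
clock 4: out=0, reg = 0xAD71
clock 5: out=1, reg = 0xD6B8
clock 6: out=0, reg = 0x6B5C
clock 7: out=0, reg = 0x35AE
clock 8: out=0, reg = 0x9AD7
clock 9: out=1, reg = 0x4D6B
clock 10: out=1, reg = 0x26B5
clock 11: out=1, reg = 0x935A
clock 12: out=0, reg = 0xC9AD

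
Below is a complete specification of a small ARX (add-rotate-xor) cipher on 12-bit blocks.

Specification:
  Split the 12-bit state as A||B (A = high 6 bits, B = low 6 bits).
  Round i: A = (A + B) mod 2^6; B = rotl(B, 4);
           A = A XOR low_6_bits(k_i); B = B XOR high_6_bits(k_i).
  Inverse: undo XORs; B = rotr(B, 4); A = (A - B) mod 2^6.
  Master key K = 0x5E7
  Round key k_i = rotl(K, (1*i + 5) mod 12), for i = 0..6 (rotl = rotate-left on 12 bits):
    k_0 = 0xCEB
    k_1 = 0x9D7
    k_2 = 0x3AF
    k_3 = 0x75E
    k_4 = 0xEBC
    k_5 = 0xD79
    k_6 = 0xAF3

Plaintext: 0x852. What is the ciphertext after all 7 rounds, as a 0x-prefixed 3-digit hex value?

s_0 = plaintext = 0x852
s_1 = Round(s_0, k_0) = 0x617
s_2 = Round(s_1, k_1) = 0xE12
s_3 = Round(s_2, k_2) = 0x96A
s_4 = Round(s_3, k_3) = 0x477
s_5 = Round(s_4, k_4) = 0xD07
s_6 = Round(s_5, k_5) = 0x084
s_7 = Round(s_6, k_6) = 0xD6A

0xD6A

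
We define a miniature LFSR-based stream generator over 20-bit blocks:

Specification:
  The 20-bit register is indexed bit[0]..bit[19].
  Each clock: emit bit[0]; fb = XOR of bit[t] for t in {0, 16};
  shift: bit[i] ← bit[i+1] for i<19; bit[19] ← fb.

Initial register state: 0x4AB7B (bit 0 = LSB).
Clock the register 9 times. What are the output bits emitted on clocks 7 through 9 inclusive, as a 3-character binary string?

101

reg_0 = 0x4AB7B
clock 1: out=1, reg = 0xA55BD
clock 2: out=1, reg = 0xD2ADE
clock 3: out=0, reg = 0xE956F
clock 4: out=1, reg = 0xF4AB7
clock 5: out=1, reg = 0x7A55B
clock 6: out=1, reg = 0x3D2AD
clock 7: out=1, reg = 0x1E956
clock 8: out=0, reg = 0x8F4AB
clock 9: out=1, reg = 0xC7A55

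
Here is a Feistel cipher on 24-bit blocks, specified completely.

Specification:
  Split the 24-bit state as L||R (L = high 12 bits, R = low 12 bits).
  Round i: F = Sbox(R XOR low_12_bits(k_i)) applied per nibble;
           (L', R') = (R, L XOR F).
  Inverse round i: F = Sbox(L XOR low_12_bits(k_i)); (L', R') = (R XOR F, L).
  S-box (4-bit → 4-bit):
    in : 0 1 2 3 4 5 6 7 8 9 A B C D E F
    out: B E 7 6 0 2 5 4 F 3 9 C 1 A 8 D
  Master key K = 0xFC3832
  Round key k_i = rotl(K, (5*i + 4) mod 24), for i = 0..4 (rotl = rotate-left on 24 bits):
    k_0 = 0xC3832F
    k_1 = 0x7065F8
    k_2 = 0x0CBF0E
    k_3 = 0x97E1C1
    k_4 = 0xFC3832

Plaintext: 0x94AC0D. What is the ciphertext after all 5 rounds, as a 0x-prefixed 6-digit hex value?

s_0 = plaintext = 0x94AC0D
s_1 = Round(s_0, k_0) = 0xC0D43D
s_2 = Round(s_1, k_1) = 0x43D21F
s_3 = Round(s_2, k_2) = 0x21FED3
s_4 = Round(s_3, k_3) = 0xED3FF8
s_5 = Round(s_4, k_4) = 0xFF8ACA

0xFF8ACA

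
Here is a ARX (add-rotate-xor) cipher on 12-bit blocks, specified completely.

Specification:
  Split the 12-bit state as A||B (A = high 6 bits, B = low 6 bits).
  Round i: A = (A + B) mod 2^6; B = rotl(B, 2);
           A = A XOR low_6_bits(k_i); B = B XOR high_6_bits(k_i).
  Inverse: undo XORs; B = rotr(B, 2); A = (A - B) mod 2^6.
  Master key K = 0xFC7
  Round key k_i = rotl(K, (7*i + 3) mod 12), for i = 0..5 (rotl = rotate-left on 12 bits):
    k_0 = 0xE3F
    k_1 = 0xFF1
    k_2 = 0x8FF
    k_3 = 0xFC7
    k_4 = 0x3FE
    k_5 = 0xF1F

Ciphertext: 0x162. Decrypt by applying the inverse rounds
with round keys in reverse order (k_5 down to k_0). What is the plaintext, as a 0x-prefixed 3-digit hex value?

s_0 = ciphertext = 0x162
s_1 = InvRound(s_0, k_5) = 0xCE7
s_2 = InvRound(s_1, k_4) = 0x0CA
s_3 = InvRound(s_2, k_3) = 0x9DD
s_4 = InvRound(s_3, k_2) = 0xA6F
s_5 = InvRound(s_4, k_1) = 0x504
s_6 = InvRound(s_5, k_0) = 0x70F

0x70F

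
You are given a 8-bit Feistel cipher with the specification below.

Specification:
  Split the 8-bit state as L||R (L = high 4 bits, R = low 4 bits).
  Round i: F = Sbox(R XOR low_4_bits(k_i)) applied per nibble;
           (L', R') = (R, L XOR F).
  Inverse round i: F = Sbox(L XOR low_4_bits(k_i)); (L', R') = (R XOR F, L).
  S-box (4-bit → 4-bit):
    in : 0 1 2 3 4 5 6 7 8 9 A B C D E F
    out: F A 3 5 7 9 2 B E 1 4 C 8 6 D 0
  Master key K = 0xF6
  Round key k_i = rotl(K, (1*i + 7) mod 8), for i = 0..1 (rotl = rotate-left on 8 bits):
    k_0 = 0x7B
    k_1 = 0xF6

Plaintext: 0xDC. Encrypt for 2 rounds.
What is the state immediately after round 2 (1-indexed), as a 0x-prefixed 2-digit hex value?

0x63

s_0 = plaintext = 0xDC
s_1 = Round(s_0, k_0) = 0xC6
s_2 = Round(s_1, k_1) = 0x63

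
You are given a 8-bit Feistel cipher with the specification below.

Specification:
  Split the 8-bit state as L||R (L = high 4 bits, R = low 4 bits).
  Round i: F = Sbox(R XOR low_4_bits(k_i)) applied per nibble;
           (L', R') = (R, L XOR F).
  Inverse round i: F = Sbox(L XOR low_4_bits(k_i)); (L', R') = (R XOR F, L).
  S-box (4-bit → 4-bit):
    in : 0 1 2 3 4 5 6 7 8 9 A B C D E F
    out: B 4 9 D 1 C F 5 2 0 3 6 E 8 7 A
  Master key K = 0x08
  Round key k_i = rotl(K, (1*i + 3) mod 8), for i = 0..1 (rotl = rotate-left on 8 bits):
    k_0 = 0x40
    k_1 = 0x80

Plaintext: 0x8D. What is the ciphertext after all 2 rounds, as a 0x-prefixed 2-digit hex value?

0x06

s_0 = plaintext = 0x8D
s_1 = Round(s_0, k_0) = 0xD0
s_2 = Round(s_1, k_1) = 0x06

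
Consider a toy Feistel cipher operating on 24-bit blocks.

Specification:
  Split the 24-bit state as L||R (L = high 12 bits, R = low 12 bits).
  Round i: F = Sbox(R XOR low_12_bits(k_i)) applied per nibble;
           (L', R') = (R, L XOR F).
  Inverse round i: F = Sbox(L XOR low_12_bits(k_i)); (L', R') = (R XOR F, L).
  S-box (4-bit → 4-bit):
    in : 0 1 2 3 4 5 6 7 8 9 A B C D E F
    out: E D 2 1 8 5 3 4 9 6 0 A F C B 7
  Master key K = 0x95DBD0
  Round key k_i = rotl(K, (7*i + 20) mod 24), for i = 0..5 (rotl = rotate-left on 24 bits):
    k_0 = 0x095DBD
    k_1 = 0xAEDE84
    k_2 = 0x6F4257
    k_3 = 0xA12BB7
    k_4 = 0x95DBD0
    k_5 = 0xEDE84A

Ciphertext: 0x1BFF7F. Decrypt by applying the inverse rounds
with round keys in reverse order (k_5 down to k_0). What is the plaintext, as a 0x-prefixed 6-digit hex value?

0x160782

s_0 = ciphertext = 0x1BFF7F
s_1 = InvRound(s_0, k_5) = 0x90A1BF
s_2 = InvRound(s_1, k_4) = 0x37F90A
s_3 = InvRound(s_2, k_3) = 0x0F337F
s_4 = InvRound(s_3, k_2) = 0x1770F3
s_5 = InvRound(s_4, k_1) = 0x782177
s_6 = InvRound(s_5, k_0) = 0x160782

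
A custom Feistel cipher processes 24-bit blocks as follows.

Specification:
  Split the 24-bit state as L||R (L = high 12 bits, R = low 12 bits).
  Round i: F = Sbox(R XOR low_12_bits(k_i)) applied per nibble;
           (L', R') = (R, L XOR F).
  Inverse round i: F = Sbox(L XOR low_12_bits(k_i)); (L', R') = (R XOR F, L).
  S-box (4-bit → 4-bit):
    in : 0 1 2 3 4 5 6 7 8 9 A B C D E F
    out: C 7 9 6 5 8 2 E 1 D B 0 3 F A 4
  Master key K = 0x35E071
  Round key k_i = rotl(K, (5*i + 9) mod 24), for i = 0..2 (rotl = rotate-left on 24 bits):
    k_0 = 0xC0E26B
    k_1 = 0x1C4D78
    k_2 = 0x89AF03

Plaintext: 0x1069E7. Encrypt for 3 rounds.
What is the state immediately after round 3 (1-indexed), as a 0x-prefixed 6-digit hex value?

s_0 = plaintext = 0x1069E7
s_1 = Round(s_0, k_0) = 0x9E7115
s_2 = Round(s_1, k_1) = 0x115AC8
s_3 = Round(s_2, k_2) = 0xAC8925

0xAC8925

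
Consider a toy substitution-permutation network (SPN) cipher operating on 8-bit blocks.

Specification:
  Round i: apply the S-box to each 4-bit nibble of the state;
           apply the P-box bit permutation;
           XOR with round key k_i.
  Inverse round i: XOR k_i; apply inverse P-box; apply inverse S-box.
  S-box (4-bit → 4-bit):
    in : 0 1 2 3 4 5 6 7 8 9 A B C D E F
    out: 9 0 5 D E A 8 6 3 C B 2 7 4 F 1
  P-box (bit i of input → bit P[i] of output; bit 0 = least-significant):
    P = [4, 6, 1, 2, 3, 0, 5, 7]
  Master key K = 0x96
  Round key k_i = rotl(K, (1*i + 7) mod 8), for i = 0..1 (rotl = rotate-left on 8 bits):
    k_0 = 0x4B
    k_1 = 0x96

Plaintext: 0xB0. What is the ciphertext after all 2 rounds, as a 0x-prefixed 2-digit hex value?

s_0 = plaintext = 0xB0
s_1 = Round(s_0, k_0) = 0x5E
s_2 = Round(s_1, k_1) = 0x41

0x41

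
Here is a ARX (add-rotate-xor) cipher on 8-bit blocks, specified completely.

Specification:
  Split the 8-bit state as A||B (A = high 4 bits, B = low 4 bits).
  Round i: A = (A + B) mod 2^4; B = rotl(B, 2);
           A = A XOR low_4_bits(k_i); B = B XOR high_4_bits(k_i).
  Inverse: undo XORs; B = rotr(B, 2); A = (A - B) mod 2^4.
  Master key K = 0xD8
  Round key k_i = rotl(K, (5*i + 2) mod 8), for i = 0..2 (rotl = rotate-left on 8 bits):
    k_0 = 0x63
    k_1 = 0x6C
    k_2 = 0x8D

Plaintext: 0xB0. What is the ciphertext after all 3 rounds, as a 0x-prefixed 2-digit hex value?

s_0 = plaintext = 0xB0
s_1 = Round(s_0, k_0) = 0x86
s_2 = Round(s_1, k_1) = 0x2F
s_3 = Round(s_2, k_2) = 0xC7

0xC7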